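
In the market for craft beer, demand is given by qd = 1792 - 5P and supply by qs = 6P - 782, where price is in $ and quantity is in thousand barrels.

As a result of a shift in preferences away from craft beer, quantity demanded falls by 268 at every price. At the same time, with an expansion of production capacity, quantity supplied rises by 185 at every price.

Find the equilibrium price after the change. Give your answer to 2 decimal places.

192.82

Original equilibrium: 1792 - 5P = 6P - 782 gives 2574 = 11P, so P = 234 and q = 622.
After the shift, demand is qd = 1524 - 5P and supply is qs = 6P - 597.
Equate the new curves: 1524 - 5P = 6P - 597, giving 2121 = 11P, P = 2121/11 ≈ 192.8182, q = 6159/11 ≈ 559.9091.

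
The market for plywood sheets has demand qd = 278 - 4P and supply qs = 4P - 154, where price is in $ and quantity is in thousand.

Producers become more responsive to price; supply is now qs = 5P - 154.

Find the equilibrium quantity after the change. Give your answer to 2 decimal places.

Before the shock: 278 - 4P = 4P - 154 ⇒ 432 = 8P ⇒ P = 54, q = 62.
The shock moves the curves to qd = 278 - 4P and qs = 5P - 154.
Equate the new curves: 278 - 4P = 5P - 154, giving 432 = 9P, P = 48, q = 86.

86.00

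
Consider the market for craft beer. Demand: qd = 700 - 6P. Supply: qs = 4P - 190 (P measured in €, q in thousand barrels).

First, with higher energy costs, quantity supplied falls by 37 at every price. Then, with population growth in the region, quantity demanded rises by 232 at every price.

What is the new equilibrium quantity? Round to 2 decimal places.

236.60

Solve the original market: 700 - 6P = 4P - 190, hence P = 89 and q = 166.
After the shift, demand is qd = 932 - 6P and supply is qs = 4P - 227.
Equate the new curves: 932 - 6P = 4P - 227, giving 1159 = 10P, P = 115.9, q = 236.6.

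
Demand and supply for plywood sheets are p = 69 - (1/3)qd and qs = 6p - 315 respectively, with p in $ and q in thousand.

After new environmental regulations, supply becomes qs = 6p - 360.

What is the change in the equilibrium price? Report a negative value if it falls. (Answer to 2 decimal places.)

Before the shock: 207 - 3p = 6p - 315 ⇒ 522 = 9p ⇒ p = 58, q = 33.
The shock moves the curves to qd = 207 - 3p and qs = 6p - 360.
Equate the new curves: 207 - 3p = 6p - 360, giving 567 = 9p, p = 63, q = 18.
Δp = 63 − 58 = +5.00.

+5.00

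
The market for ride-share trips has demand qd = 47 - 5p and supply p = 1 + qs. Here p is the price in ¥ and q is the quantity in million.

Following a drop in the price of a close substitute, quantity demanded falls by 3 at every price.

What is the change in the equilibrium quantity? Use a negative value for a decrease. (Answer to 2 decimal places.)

Solve the original market: 47 - 5p = p - 1, hence p = 8 and q = 7.
After the shift, demand is qd = 44 - 5p and supply is qs = p - 1.
Setting them equal: 44 - 5p = p - 1 → 45 = 6p, so p = 7.5 and q = 6.5.
Δq = 6.5 − 7 = -0.50.

-0.50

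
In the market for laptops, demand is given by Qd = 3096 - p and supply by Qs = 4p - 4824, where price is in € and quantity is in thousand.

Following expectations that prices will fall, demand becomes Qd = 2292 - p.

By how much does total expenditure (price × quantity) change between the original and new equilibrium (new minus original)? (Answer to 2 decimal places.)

Initially, 3096 - p = 4p - 4824, so 7920 = 5p and p = 1584, Q = 1512.
After the shift, demand is Qd = 2292 - p and supply is Qs = 4p - 4824.
Clearing the new market: 2292 - p = 4p - 4824, so p = 1423.2 and Q = 868.8.
Expenditure moves from 1584×1512 = 2395008 to 1423.2×868.8 = 1236476.16; change = -1158531.84.

-1158531.84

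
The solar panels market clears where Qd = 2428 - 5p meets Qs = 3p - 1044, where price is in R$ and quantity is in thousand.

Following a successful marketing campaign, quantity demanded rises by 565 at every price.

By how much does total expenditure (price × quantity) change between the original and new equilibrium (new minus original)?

Solve the original market: 2428 - 5p = 3p - 1044, hence p = 434 and Q = 258.
With the change applied: demand Qd = 2993 - 5p, supply Qs = 3p - 1044.
Clearing the new market: 2993 - 5p = 3p - 1044, so p = 504.625 and Q = 469.875.
Expenditure moves from 434×258 = 111972 to 504.625×469.875 = 237110.671875; change = +125138.671875.

+125138.671875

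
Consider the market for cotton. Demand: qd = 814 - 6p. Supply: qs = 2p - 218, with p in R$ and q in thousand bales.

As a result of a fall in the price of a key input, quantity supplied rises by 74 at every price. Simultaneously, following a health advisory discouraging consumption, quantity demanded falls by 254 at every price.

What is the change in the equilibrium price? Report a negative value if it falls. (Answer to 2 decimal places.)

-41.00

Initially, 814 - 6p = 2p - 218, so 1032 = 8p and p = 129, q = 40.
With the change applied: demand qd = 560 - 6p, supply qs = 2p - 144.
Equate the new curves: 560 - 6p = 2p - 144, giving 704 = 8p, p = 88, q = 32.
Δp = 88 − 129 = -41.00.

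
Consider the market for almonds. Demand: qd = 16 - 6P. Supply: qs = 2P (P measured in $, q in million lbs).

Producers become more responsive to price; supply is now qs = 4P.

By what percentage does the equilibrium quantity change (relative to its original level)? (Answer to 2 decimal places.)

+60.00

Initially, 16 - 6P = 2P, so 16 = 8P and P = 2, q = 4.
The shock moves the curves to qd = 16 - 6P and qs = 4P.
Clearing the new market: 16 - 6P = 4P, so P = 1.6 and q = 6.4.
%Δq = (6.4 − 4) / 4 × 100 = +60.00%.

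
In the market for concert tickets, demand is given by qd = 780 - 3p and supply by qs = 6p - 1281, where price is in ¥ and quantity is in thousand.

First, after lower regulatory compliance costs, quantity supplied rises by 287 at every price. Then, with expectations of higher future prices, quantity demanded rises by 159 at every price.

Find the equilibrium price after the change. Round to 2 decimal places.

214.78

Initially, 780 - 3p = 6p - 1281, so 2061 = 9p and p = 229, q = 93.
The new curves are qd = 939 - 3p (demand) and qs = 6p - 994 (supply).
New equilibrium: 939 - 3p = 6p - 994 ⇒ 1933 = 9p ⇒ p = 1933/9 ≈ 214.7778, q = 884/3 ≈ 294.6667.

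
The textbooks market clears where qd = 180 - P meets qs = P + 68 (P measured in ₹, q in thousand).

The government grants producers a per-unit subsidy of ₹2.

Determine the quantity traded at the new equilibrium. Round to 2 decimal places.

Before the shock: 180 - P = P + 68 ⇒ 112 = 2P ⇒ P = 56, q = 124.
Since sellers receive the price plus the subsidy, the effective supply curve becomes qs = P + 70.
Setting them equal: 180 - P = P + 70 → 110 = 2P, so P = 55 and q = 125.

125.00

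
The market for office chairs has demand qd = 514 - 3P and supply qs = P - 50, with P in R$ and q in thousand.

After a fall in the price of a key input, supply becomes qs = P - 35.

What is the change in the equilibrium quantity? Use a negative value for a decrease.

Before the shock: 514 - 3P = P - 50 ⇒ 564 = 4P ⇒ P = 141, q = 91.
The shock moves the curves to qd = 514 - 3P and qs = P - 35.
New equilibrium: 514 - 3P = P - 35 ⇒ 549 = 4P ⇒ P = 137.25, q = 102.25.
Δq = 102.25 − 91 = +11.25.

+11.25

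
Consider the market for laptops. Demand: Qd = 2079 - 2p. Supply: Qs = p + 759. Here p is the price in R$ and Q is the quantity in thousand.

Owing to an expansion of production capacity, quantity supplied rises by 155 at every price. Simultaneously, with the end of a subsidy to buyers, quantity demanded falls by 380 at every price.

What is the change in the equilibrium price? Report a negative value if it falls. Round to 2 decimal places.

Solve the original market: 2079 - 2p = p + 759, hence p = 440 and Q = 1199.
The new curves are Qd = 1699 - 2p (demand) and Qs = p + 914 (supply).
New equilibrium: 1699 - 2p = p + 914 ⇒ 785 = 3p ⇒ p = 785/3 ≈ 261.6667, Q = 3527/3 ≈ 1175.6667.
Δp = 261.6667 − 440 = -178.33.

-178.33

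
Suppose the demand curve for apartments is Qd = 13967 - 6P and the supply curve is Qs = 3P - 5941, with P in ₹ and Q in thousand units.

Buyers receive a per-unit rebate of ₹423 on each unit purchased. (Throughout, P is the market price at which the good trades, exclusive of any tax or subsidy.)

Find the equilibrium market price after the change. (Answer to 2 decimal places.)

2494.00

Initially, 13967 - 6P = 3P - 5941, so 19908 = 9P and P = 2212, Q = 695.
Since buyers' out-of-pocket price is the market price minus the rebate, the effective demand curve becomes Qd = 16505 - 6P.
New equilibrium: 16505 - 6P = 3P - 5941 ⇒ 22446 = 9P ⇒ P = 2494, Q = 1541.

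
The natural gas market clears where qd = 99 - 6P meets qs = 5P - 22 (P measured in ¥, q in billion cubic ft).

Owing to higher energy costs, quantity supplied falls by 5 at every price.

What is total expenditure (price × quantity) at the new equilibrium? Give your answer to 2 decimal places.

Initially, 99 - 6P = 5P - 22, so 121 = 11P and P = 11, q = 33.
With the change applied: demand qd = 99 - 6P, supply qs = 5P - 27.
Clearing the new market: 99 - 6P = 5P - 27, so P = 126/11 ≈ 11.4545 and q = 333/11 ≈ 30.2727.
New expenditure = 11.4545 × 30.2727 = 346.76.

346.76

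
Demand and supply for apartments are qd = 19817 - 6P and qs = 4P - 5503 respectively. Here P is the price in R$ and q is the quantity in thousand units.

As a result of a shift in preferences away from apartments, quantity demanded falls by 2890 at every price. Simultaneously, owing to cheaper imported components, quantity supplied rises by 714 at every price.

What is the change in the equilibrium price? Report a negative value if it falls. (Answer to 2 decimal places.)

Before the shock: 19817 - 6P = 4P - 5503 ⇒ 25320 = 10P ⇒ P = 2532, q = 4625.
The new curves are qd = 16927 - 6P (demand) and qs = 4P - 4789 (supply).
New equilibrium: 16927 - 6P = 4P - 4789 ⇒ 21716 = 10P ⇒ P = 2171.6, q = 3897.4.
ΔP = 2171.6 − 2532 = -360.40.

-360.40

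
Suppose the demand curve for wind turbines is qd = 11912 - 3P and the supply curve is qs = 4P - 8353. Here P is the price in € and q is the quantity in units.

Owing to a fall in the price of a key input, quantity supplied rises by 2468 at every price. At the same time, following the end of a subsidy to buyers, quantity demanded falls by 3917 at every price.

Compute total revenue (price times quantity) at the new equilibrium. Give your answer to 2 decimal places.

4057775.51

Original equilibrium: 11912 - 3P = 4P - 8353 gives 20265 = 7P, so P = 2895 and q = 3227.
With the change applied: demand qd = 7995 - 3P, supply qs = 4P - 5885.
New equilibrium: 7995 - 3P = 4P - 5885 ⇒ 13880 = 7P ⇒ P = 13880/7 ≈ 1982.8571, q = 14325/7 ≈ 2046.4286.
New expenditure = 1982.8571 × 2046.4286 = 4057775.51.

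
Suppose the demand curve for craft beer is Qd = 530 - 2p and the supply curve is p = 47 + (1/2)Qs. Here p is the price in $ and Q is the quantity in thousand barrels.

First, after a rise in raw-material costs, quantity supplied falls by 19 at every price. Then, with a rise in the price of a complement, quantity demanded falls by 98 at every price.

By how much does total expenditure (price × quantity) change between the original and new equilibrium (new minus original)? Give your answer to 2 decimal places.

-12276.13

Original equilibrium: 530 - 2p = 2p - 94 gives 624 = 4p, so p = 156 and Q = 218.
The shock moves the curves to Qd = 432 - 2p and Qs = 2p - 113.
Setting them equal: 432 - 2p = 2p - 113 → 545 = 4p, so p = 136.25 and Q = 159.5.
Expenditure moves from 156×218 = 34008 to 136.25×159.5 = 21731.875; change = -12276.13.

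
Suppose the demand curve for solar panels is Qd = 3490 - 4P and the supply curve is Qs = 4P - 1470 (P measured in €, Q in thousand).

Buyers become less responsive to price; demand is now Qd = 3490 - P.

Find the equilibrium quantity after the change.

2498

Original equilibrium: 3490 - 4P = 4P - 1470 gives 4960 = 8P, so P = 620 and Q = 1010.
The new curves are Qd = 3490 - P (demand) and Qs = 4P - 1470 (supply).
Clearing the new market: 3490 - P = 4P - 1470, so P = 992 and Q = 2498.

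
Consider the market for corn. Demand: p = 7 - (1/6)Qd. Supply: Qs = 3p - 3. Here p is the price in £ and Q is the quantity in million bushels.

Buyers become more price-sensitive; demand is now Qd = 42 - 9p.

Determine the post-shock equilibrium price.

3.75

Solve the original market: 42 - 6p = 3p - 3, hence p = 5 and Q = 12.
The shock moves the curves to Qd = 42 - 9p and Qs = 3p - 3.
Equate the new curves: 42 - 9p = 3p - 3, giving 45 = 12p, p = 3.75, Q = 8.25.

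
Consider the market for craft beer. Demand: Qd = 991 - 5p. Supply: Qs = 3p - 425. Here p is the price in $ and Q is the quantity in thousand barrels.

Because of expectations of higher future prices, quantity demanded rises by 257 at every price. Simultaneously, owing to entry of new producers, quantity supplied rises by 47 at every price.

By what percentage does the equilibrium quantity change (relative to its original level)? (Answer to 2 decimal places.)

+118.63

Original equilibrium: 991 - 5p = 3p - 425 gives 1416 = 8p, so p = 177 and Q = 106.
With the change applied: demand Qd = 1248 - 5p, supply Qs = 3p - 378.
New equilibrium: 1248 - 5p = 3p - 378 ⇒ 1626 = 8p ⇒ p = 203.25, Q = 231.75.
%ΔQ = (231.75 − 106) / 106 × 100 = +118.63%.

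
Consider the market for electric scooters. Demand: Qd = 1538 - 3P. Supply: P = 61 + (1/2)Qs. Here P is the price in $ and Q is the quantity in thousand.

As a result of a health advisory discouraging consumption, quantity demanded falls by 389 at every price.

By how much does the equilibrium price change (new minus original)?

-77.8

Original equilibrium: 1538 - 3P = 2P - 122 gives 1660 = 5P, so P = 332 and Q = 542.
With the change applied: demand Qd = 1149 - 3P, supply Qs = 2P - 122.
Equate the new curves: 1149 - 3P = 2P - 122, giving 1271 = 5P, P = 254.2, Q = 386.4.
ΔP = 254.2 − 332 = -77.8.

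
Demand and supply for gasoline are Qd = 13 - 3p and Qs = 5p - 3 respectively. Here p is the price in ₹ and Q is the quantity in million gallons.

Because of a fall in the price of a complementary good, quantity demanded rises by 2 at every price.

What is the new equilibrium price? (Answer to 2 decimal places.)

Original equilibrium: 13 - 3p = 5p - 3 gives 16 = 8p, so p = 2 and Q = 7.
After the shift, demand is Qd = 15 - 3p and supply is Qs = 5p - 3.
Equate the new curves: 15 - 3p = 5p - 3, giving 18 = 8p, p = 2.25, Q = 8.25.

2.25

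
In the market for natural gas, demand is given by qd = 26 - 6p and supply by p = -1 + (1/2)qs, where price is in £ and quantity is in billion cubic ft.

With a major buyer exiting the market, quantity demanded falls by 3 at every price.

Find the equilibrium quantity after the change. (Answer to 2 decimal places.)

7.25

Before the shock: 26 - 6p = 2p + 2 ⇒ 24 = 8p ⇒ p = 3, q = 8.
After the shift, demand is qd = 23 - 6p and supply is qs = 2p + 2.
Setting them equal: 23 - 6p = 2p + 2 → 21 = 8p, so p = 2.625 and q = 7.25.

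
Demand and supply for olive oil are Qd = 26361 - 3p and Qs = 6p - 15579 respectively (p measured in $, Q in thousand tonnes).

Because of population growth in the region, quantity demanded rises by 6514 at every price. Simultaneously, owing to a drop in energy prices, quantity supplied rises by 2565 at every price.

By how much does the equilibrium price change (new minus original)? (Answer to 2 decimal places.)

Solve the original market: 26361 - 3p = 6p - 15579, hence p = 4660 and Q = 12381.
The shock moves the curves to Qd = 32875 - 3p and Qs = 6p - 13014.
Setting them equal: 32875 - 3p = 6p - 13014 → 45889 = 9p, so p = 45889/9 ≈ 5098.7778 and Q = 52736/3 ≈ 17578.6667.
Δp = 5098.7778 − 4660 = +438.78.

+438.78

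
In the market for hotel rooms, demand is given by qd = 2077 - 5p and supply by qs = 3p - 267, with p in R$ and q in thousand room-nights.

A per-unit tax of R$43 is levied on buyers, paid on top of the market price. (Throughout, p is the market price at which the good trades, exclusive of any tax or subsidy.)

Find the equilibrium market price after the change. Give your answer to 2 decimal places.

266.13

Solve the original market: 2077 - 5p = 3p - 267, hence p = 293 and q = 612.
Since buyers pay the price plus the tax, the effective demand curve becomes qd = 1862 - 5p.
Setting them equal: 1862 - 5p = 3p - 267 → 2129 = 8p, so p = 266.125 and q = 531.375.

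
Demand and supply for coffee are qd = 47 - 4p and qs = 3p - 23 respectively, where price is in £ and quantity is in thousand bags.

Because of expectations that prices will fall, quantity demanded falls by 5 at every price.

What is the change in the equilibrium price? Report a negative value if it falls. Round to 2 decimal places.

-0.71

Before the shock: 47 - 4p = 3p - 23 ⇒ 70 = 7p ⇒ p = 10, q = 7.
The new curves are qd = 42 - 4p (demand) and qs = 3p - 23 (supply).
New equilibrium: 42 - 4p = 3p - 23 ⇒ 65 = 7p ⇒ p = 65/7 ≈ 9.2857, q = 34/7 ≈ 4.8571.
Δp = 9.2857 − 10 = -0.71.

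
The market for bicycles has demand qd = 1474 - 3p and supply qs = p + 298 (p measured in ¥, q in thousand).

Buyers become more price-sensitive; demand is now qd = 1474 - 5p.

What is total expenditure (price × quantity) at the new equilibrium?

Solve the original market: 1474 - 3p = p + 298, hence p = 294 and q = 592.
The new curves are qd = 1474 - 5p (demand) and qs = p + 298 (supply).
Setting them equal: 1474 - 5p = p + 298 → 1176 = 6p, so p = 196 and q = 494.
New expenditure = 196 × 494 = 96824.

96824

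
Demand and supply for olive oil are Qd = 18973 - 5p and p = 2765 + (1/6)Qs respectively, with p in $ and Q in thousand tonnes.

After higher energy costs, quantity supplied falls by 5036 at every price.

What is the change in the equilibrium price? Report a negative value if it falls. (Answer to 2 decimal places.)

Solve the original market: 18973 - 5p = 6p - 16590, hence p = 3233 and Q = 2808.
With the change applied: demand Qd = 18973 - 5p, supply Qs = 6p - 21626.
Equate the new curves: 18973 - 5p = 6p - 21626, giving 40599 = 11p, p = 40599/11 ≈ 3690.8182, Q = 5708/11 ≈ 518.9091.
Δp = 3690.8182 − 3233 = +457.82.

+457.82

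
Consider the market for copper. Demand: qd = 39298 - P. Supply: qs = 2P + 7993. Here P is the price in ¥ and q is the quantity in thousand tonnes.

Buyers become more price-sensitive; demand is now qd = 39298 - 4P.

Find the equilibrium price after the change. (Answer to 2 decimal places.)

Original equilibrium: 39298 - P = 2P + 7993 gives 31305 = 3P, so P = 10435 and q = 28863.
With the change applied: demand qd = 39298 - 4P, supply qs = 2P + 7993.
Clearing the new market: 39298 - 4P = 2P + 7993, so P = 5217.5 and q = 18428.

5217.50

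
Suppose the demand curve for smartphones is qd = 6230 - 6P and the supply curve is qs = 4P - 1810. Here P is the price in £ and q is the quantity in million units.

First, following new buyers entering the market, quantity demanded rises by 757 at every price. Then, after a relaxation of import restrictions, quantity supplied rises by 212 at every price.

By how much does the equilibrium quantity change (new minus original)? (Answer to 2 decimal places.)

+430.00

Before the shock: 6230 - 6P = 4P - 1810 ⇒ 8040 = 10P ⇒ P = 804, q = 1406.
The new curves are qd = 6987 - 6P (demand) and qs = 4P - 1598 (supply).
Setting them equal: 6987 - 6P = 4P - 1598 → 8585 = 10P, so P = 858.5 and q = 1836.
Δq = 1836 − 1406 = +430.00.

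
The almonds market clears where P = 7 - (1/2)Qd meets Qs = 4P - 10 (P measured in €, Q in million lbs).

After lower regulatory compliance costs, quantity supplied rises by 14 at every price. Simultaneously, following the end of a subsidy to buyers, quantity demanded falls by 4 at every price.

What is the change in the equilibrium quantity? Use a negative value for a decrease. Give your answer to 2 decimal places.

Before the shock: 14 - 2P = 4P - 10 ⇒ 24 = 6P ⇒ P = 4, Q = 6.
The shock moves the curves to Qd = 10 - 2P and Qs = 4P + 4.
New equilibrium: 10 - 2P = 4P + 4 ⇒ 6 = 6P ⇒ P = 1, Q = 8.
ΔQ = 8 − 6 = +2.00.

+2.00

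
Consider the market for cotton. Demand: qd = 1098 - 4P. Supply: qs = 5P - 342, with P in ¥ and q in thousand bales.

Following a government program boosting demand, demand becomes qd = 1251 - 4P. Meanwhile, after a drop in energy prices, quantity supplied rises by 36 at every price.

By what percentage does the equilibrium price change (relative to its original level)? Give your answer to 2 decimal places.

Solve the original market: 1098 - 4P = 5P - 342, hence P = 160 and q = 458.
The shock moves the curves to qd = 1251 - 4P and qs = 5P - 306.
Equate the new curves: 1251 - 4P = 5P - 306, giving 1557 = 9P, P = 173, q = 559.
%ΔP = (173 − 160) / 160 × 100 = +8.13%.

+8.13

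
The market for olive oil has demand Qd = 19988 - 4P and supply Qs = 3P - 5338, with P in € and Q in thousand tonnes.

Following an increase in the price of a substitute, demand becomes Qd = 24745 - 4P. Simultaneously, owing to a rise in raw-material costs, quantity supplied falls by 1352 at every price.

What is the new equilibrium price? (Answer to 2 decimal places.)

Before the shock: 19988 - 4P = 3P - 5338 ⇒ 25326 = 7P ⇒ P = 3618, Q = 5516.
The shock moves the curves to Qd = 24745 - 4P and Qs = 3P - 6690.
Clearing the new market: 24745 - 4P = 3P - 6690, so P = 31435/7 ≈ 4490.7143 and Q = 47475/7 ≈ 6782.1429.

4490.71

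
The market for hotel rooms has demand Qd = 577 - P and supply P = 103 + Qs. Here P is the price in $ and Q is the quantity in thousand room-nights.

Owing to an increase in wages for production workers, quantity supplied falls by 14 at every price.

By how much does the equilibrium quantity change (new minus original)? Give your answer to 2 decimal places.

Original equilibrium: 577 - P = P - 103 gives 680 = 2P, so P = 340 and Q = 237.
The new curves are Qd = 577 - P (demand) and Qs = P - 117 (supply).
Clearing the new market: 577 - P = P - 117, so P = 347 and Q = 230.
ΔQ = 230 − 237 = -7.00.

-7.00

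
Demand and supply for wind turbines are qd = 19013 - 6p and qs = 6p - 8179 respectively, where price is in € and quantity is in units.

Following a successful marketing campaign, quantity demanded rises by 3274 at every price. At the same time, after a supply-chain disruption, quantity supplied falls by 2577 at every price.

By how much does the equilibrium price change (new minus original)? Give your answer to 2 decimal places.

+487.58

Original equilibrium: 19013 - 6p = 6p - 8179 gives 27192 = 12p, so p = 2266 and q = 5417.
With the change applied: demand qd = 22287 - 6p, supply qs = 6p - 10756.
New equilibrium: 22287 - 6p = 6p - 10756 ⇒ 33043 = 12p ⇒ p = 33043/12 ≈ 2753.5833, q = 5765.5.
Δp = 2753.5833 − 2266 = +487.58.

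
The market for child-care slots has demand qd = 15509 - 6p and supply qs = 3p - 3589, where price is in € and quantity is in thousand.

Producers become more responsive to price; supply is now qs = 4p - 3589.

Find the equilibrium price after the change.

Solve the original market: 15509 - 6p = 3p - 3589, hence p = 2122 and q = 2777.
The shock moves the curves to qd = 15509 - 6p and qs = 4p - 3589.
New equilibrium: 15509 - 6p = 4p - 3589 ⇒ 19098 = 10p ⇒ p = 1909.8, q = 4050.2.

1909.8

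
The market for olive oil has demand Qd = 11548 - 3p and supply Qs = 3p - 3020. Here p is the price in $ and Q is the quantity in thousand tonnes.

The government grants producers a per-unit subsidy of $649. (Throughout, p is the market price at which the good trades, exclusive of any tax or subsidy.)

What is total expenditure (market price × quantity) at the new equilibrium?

11017081.25

Initially, 11548 - 3p = 3p - 3020, so 14568 = 6p and p = 2428, Q = 4264.
Since sellers receive the price plus the subsidy, the effective supply curve becomes Qs = 3p - 1073.
Setting them equal: 11548 - 3p = 3p - 1073 → 12621 = 6p, so p = 2103.5 and Q = 5237.5.
New expenditure = 2103.5 × 5237.5 = 11017081.25.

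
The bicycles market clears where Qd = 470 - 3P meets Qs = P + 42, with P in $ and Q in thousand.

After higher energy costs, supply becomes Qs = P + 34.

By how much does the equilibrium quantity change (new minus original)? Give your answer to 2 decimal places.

Initially, 470 - 3P = P + 42, so 428 = 4P and P = 107, Q = 149.
The shock moves the curves to Qd = 470 - 3P and Qs = P + 34.
Clearing the new market: 470 - 3P = P + 34, so P = 109 and Q = 143.
ΔQ = 143 − 149 = -6.00.

-6.00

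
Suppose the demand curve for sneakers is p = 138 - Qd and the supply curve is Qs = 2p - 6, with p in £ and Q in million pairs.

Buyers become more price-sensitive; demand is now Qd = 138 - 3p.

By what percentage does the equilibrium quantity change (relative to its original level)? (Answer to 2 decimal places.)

Solve the original market: 138 - p = 2p - 6, hence p = 48 and Q = 90.
With the change applied: demand Qd = 138 - 3p, supply Qs = 2p - 6.
Clearing the new market: 138 - 3p = 2p - 6, so p = 28.8 and Q = 51.6.
%ΔQ = (51.6 − 90) / 90 × 100 = -42.67%.

-42.67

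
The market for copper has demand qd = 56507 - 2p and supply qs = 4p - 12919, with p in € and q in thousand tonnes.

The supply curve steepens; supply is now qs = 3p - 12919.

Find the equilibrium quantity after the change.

Initially, 56507 - 2p = 4p - 12919, so 69426 = 6p and p = 11571, q = 33365.
The new curves are qd = 56507 - 2p (demand) and qs = 3p - 12919 (supply).
Equate the new curves: 56507 - 2p = 3p - 12919, giving 69426 = 5p, p = 13885.2, q = 28736.6.

28736.6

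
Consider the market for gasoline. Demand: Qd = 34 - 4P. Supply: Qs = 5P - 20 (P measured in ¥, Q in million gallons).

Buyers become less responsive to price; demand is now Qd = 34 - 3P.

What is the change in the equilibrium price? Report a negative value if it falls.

+0.75

Initially, 34 - 4P = 5P - 20, so 54 = 9P and P = 6, Q = 10.
The shock moves the curves to Qd = 34 - 3P and Qs = 5P - 20.
Setting them equal: 34 - 3P = 5P - 20 → 54 = 8P, so P = 6.75 and Q = 13.75.
ΔP = 6.75 − 6 = +0.75.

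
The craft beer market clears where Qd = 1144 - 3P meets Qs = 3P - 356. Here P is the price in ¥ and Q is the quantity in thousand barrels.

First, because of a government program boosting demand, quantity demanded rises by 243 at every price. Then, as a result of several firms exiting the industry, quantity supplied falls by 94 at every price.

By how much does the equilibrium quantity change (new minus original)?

Solve the original market: 1144 - 3P = 3P - 356, hence P = 250 and Q = 394.
The new curves are Qd = 1387 - 3P (demand) and Qs = 3P - 450 (supply).
Equate the new curves: 1387 - 3P = 3P - 450, giving 1837 = 6P, P = 1837/6 ≈ 306.1667, Q = 468.5.
ΔQ = 468.5 − 394 = +74.5.

+74.5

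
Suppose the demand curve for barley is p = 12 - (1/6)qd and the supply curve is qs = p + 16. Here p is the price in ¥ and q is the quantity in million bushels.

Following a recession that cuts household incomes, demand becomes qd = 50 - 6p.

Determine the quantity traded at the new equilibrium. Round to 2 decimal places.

20.86

Initially, 72 - 6p = p + 16, so 56 = 7p and p = 8, q = 24.
With the change applied: demand qd = 50 - 6p, supply qs = p + 16.
Clearing the new market: 50 - 6p = p + 16, so p = 34/7 ≈ 4.8571 and q = 146/7 ≈ 20.8571.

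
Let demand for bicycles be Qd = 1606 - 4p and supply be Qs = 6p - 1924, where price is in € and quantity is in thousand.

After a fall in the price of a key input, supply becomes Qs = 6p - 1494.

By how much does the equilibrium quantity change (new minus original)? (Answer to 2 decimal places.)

+172.00

Before the shock: 1606 - 4p = 6p - 1924 ⇒ 3530 = 10p ⇒ p = 353, Q = 194.
After the shift, demand is Qd = 1606 - 4p and supply is Qs = 6p - 1494.
Setting them equal: 1606 - 4p = 6p - 1494 → 3100 = 10p, so p = 310 and Q = 366.
ΔQ = 366 − 194 = +172.00.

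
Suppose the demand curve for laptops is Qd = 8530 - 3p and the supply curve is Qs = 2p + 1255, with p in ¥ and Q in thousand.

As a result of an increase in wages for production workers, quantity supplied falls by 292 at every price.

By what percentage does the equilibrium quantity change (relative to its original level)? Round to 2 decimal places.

-4.21

Before the shock: 8530 - 3p = 2p + 1255 ⇒ 7275 = 5p ⇒ p = 1455, Q = 4165.
The shock moves the curves to Qd = 8530 - 3p and Qs = 2p + 963.
Setting them equal: 8530 - 3p = 2p + 963 → 7567 = 5p, so p = 1513.4 and Q = 3989.8.
%ΔQ = (3989.8 − 4165) / 4165 × 100 = -4.21%.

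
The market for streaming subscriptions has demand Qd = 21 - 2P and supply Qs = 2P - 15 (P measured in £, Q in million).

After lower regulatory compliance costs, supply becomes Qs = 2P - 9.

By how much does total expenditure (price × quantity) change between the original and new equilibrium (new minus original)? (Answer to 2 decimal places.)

Original equilibrium: 21 - 2P = 2P - 15 gives 36 = 4P, so P = 9 and Q = 3.
After the shift, demand is Qd = 21 - 2P and supply is Qs = 2P - 9.
Clearing the new market: 21 - 2P = 2P - 9, so P = 7.5 and Q = 6.
Expenditure moves from 9×3 = 27 to 7.5×6 = 45; change = +18.00.

+18.00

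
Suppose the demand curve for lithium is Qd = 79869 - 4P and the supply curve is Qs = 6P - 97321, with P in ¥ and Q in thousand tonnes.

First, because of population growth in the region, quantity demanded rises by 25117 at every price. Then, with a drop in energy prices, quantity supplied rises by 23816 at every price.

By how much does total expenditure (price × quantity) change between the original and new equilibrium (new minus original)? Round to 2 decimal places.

Before the shock: 79869 - 4P = 6P - 97321 ⇒ 177190 = 10P ⇒ P = 17719, Q = 8993.
The shock moves the curves to Qd = 104986 - 4P and Qs = 6P - 73505.
New equilibrium: 104986 - 4P = 6P - 73505 ⇒ 178491 = 10P ⇒ P = 17849.1, Q = 33589.6.
Expenditure moves from 17719×8993 = 159346967 to 17849.1×33589.6 = 599544129.36; change = +440197162.36.

+440197162.36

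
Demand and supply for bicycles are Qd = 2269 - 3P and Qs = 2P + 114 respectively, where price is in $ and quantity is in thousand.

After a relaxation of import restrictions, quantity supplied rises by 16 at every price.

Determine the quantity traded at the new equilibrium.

Initially, 2269 - 3P = 2P + 114, so 2155 = 5P and P = 431, Q = 976.
The shock moves the curves to Qd = 2269 - 3P and Qs = 2P + 130.
Setting them equal: 2269 - 3P = 2P + 130 → 2139 = 5P, so P = 427.8 and Q = 985.6.

985.6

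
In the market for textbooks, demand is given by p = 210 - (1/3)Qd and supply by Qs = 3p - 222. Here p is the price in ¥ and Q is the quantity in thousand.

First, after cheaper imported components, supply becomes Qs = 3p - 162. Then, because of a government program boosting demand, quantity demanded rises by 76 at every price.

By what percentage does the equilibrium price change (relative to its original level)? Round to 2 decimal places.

+1.88

Original equilibrium: 630 - 3p = 3p - 222 gives 852 = 6p, so p = 142 and Q = 204.
With the change applied: demand Qd = 706 - 3p, supply Qs = 3p - 162.
Clearing the new market: 706 - 3p = 3p - 162, so p = 434/3 ≈ 144.6667 and Q = 272.
%Δp = (144.6667 − 142) / 142 × 100 = +1.88%.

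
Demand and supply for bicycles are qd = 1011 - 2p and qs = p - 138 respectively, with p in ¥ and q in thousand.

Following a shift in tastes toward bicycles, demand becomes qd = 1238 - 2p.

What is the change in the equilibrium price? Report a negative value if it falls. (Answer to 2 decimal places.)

Original equilibrium: 1011 - 2p = p - 138 gives 1149 = 3p, so p = 383 and q = 245.
The new curves are qd = 1238 - 2p (demand) and qs = p - 138 (supply).
Clearing the new market: 1238 - 2p = p - 138, so p = 1376/3 ≈ 458.6667 and q = 962/3 ≈ 320.6667.
Δp = 458.6667 − 383 = +75.67.

+75.67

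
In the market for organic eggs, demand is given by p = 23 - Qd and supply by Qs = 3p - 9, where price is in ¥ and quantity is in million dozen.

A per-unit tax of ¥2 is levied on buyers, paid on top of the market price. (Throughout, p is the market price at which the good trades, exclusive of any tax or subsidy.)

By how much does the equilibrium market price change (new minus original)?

Solve the original market: 23 - p = 3p - 9, hence p = 8 and Q = 15.
Since buyers pay the price plus the tax, the effective demand curve becomes Qd = 21 - p.
Clearing the new market: 21 - p = 3p - 9, so p = 7.5 and Q = 13.5.
Δp = 7.5 − 8 = -0.5.

-0.5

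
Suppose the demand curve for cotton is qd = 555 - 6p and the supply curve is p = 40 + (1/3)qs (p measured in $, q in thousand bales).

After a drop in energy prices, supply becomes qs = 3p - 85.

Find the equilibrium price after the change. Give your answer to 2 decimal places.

Before the shock: 555 - 6p = 3p - 120 ⇒ 675 = 9p ⇒ p = 75, q = 105.
The shock moves the curves to qd = 555 - 6p and qs = 3p - 85.
Setting them equal: 555 - 6p = 3p - 85 → 640 = 9p, so p = 640/9 ≈ 71.1111 and q = 385/3 ≈ 128.3333.

71.11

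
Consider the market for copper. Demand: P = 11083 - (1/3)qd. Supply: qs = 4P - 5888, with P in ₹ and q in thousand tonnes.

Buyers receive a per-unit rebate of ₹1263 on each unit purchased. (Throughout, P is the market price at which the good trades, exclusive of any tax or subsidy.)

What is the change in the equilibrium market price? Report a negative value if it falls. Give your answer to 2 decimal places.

+541.29

Before the shock: 33249 - 3P = 4P - 5888 ⇒ 39137 = 7P ⇒ P = 5591, q = 16476.
Since buyers' out-of-pocket price is the market price minus the rebate, the effective demand curve becomes qd = 37038 - 3P.
Setting them equal: 37038 - 3P = 4P - 5888 → 42926 = 7P, so P = 42926/7 ≈ 6132.2857 and q = 130488/7 ≈ 18641.1429.
ΔP = 6132.2857 − 5591 = +541.29.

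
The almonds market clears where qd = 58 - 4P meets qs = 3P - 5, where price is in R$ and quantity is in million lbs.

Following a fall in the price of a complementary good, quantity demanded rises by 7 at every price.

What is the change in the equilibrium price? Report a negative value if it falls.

Initially, 58 - 4P = 3P - 5, so 63 = 7P and P = 9, q = 22.
With the change applied: demand qd = 65 - 4P, supply qs = 3P - 5.
Clearing the new market: 65 - 4P = 3P - 5, so P = 10 and q = 25.
ΔP = 10 − 9 = +1.

+1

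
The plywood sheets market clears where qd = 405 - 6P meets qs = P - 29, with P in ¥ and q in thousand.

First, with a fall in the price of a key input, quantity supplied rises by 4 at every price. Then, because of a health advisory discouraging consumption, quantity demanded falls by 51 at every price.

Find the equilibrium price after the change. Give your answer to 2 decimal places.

54.14

Original equilibrium: 405 - 6P = P - 29 gives 434 = 7P, so P = 62 and q = 33.
The shock moves the curves to qd = 354 - 6P and qs = P - 25.
Setting them equal: 354 - 6P = P - 25 → 379 = 7P, so P = 379/7 ≈ 54.1429 and q = 204/7 ≈ 29.1429.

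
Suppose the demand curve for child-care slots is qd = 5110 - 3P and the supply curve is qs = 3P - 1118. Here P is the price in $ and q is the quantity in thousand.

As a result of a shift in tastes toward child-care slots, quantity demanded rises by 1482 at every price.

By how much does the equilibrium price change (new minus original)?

+247

Original equilibrium: 5110 - 3P = 3P - 1118 gives 6228 = 6P, so P = 1038 and q = 1996.
The new curves are qd = 6592 - 3P (demand) and qs = 3P - 1118 (supply).
New equilibrium: 6592 - 3P = 3P - 1118 ⇒ 7710 = 6P ⇒ P = 1285, q = 2737.
ΔP = 1285 − 1038 = +247.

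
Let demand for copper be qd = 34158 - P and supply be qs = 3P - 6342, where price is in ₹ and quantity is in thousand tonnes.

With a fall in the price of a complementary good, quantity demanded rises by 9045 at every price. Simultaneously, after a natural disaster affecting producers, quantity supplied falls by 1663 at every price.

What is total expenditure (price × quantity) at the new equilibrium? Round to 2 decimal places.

Original equilibrium: 34158 - P = 3P - 6342 gives 40500 = 4P, so P = 10125 and q = 24033.
After the shift, demand is qd = 43203 - P and supply is qs = 3P - 8005.
Equate the new curves: 43203 - P = 3P - 8005, giving 51208 = 4P, P = 12802, q = 30401.
New expenditure = 12802 × 30401 = 389193602.00.

389193602.00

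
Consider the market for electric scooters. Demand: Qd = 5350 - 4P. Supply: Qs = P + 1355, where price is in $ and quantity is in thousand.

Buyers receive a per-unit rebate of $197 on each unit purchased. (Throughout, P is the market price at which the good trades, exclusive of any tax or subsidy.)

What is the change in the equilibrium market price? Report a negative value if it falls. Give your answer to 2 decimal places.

Initially, 5350 - 4P = P + 1355, so 3995 = 5P and P = 799, Q = 2154.
Since buyers' out-of-pocket price is the market price minus the rebate, the effective demand curve becomes Qd = 6138 - 4P.
Equate the new curves: 6138 - 4P = P + 1355, giving 4783 = 5P, P = 956.6, Q = 2311.6.
ΔP = 956.6 − 799 = +157.60.

+157.60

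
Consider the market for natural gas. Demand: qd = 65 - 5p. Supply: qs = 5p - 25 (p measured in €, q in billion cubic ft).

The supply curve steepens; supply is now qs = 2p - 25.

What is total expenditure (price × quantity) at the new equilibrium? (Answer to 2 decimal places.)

9.18

Original equilibrium: 65 - 5p = 5p - 25 gives 90 = 10p, so p = 9 and q = 20.
After the shift, demand is qd = 65 - 5p and supply is qs = 2p - 25.
Setting them equal: 65 - 5p = 2p - 25 → 90 = 7p, so p = 90/7 ≈ 12.8571 and q = 5/7 ≈ 0.7143.
New expenditure = 12.8571 × 0.7143 = 9.18.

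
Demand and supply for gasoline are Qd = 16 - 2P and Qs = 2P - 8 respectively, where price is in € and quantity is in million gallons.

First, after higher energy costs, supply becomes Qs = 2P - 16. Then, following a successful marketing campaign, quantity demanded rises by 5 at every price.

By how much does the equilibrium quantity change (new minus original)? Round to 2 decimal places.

-1.50

Solve the original market: 16 - 2P = 2P - 8, hence P = 6 and Q = 4.
After the shift, demand is Qd = 21 - 2P and supply is Qs = 2P - 16.
New equilibrium: 21 - 2P = 2P - 16 ⇒ 37 = 4P ⇒ P = 9.25, Q = 2.5.
ΔQ = 2.5 − 4 = -1.50.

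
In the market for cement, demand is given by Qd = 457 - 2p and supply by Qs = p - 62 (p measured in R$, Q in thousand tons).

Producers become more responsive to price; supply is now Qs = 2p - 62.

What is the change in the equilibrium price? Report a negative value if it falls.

-43.25

Before the shock: 457 - 2p = p - 62 ⇒ 519 = 3p ⇒ p = 173, Q = 111.
The shock moves the curves to Qd = 457 - 2p and Qs = 2p - 62.
Equate the new curves: 457 - 2p = 2p - 62, giving 519 = 4p, p = 129.75, Q = 197.5.
Δp = 129.75 − 173 = -43.25.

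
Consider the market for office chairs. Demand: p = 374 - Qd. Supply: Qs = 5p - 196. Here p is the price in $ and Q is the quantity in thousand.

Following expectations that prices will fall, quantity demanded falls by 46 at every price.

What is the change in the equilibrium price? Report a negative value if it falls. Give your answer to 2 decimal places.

-7.67

Solve the original market: 374 - p = 5p - 196, hence p = 95 and Q = 279.
With the change applied: demand Qd = 328 - p, supply Qs = 5p - 196.
New equilibrium: 328 - p = 5p - 196 ⇒ 524 = 6p ⇒ p = 262/3 ≈ 87.3333, Q = 722/3 ≈ 240.6667.
Δp = 87.3333 − 95 = -7.67.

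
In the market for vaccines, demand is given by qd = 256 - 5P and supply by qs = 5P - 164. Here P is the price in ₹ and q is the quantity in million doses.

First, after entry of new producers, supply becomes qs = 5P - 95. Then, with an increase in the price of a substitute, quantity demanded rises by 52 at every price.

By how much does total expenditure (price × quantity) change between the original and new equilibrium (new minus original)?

Initially, 256 - 5P = 5P - 164, so 420 = 10P and P = 42, q = 46.
The shock moves the curves to qd = 308 - 5P and qs = 5P - 95.
Setting them equal: 308 - 5P = 5P - 95 → 403 = 10P, so P = 40.3 and q = 106.5.
Expenditure moves from 42×46 = 1932 to 40.3×106.5 = 4291.95; change = +2359.95.

+2359.95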